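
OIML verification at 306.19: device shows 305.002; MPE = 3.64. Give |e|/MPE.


e = indication - reference = 305.002 - 306.19 = -1.1880
|e| = 1.1880
ratio = |e| / MPE = 1.1880 / 3.64
ratio = 0.3264

0.3264


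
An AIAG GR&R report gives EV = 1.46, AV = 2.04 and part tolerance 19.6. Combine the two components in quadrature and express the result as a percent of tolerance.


GRR = sqrt(EV^2 + AV^2) = sqrt(1.46^2 + 2.04^2) = 2.5086251
%GRR = GRR / tol * 100 = 2.5086251 / 19.6 * 100
%GRR = 12.7991

12.7991


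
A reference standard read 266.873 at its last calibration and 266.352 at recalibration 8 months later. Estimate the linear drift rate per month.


rate = (v2 - v1) / months
= (266.352 - 266.873) / 8
= -0.5210 / 8
= -0.0651

-0.0651


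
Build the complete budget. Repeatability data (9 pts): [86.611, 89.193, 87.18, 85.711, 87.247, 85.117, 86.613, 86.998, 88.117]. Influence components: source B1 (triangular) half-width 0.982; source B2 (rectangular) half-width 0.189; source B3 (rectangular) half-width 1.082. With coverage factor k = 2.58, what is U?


mean = (86.611 + 89.193 + 87.18 + 85.711 + 87.247 + 85.117 + 86.613 + 86.998 + 88.117) / 9 = 86.97633333
s = sqrt(sum((x - mean)^2)/(n-1)) = 1.2069388
u_A = s / sqrt(n) = 1.2069388 / sqrt(9) = 0.40231293
u_B1 = 0.982 / sqrt(6) = 0.40089982
u_B2 = 0.189 / sqrt(3) = 0.1091192
u_B3 = 1.082 / sqrt(3) = 0.62469299
uc = sqrt(0.40231293^2 + 0.40089982^2 + 0.1091192^2 + 0.62469299^2) = 0.85130764
U = k * uc = 2.58 * 0.85130764
U = 2.1964

2.1964


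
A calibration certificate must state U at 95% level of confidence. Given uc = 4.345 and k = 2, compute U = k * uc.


U = k * uc
U = 2 * 4.345
U = 8.6900

8.6900


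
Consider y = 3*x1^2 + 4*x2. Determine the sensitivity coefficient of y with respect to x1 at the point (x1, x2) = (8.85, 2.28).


y = 3*x1^2 + 4*x2
dy/dx1 = 2*3*x1
Evaluate at x1 = 8.85: c1 = 6 * 8.85
c1 = 53.1000

53.1000


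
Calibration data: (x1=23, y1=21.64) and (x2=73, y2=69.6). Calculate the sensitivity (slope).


slope = (y2 - y1) / (x2 - x1)
= (69.6 - 21.64) / (73 - 23)
= 47.9600 / 50
= 0.9592

0.9592


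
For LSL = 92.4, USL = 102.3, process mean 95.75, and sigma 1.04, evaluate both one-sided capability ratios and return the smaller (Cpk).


Cpu = (USL - mean) / (3*sigma) = (102.3 - 95.75) / (3*1.04) = 2.0994
Cpl = (mean - LSL) / (3*sigma) = (95.75 - 92.4) / (3*1.04) = 1.0737
Cpk = min(Cpu, Cpl) = 1.0737

1.0737


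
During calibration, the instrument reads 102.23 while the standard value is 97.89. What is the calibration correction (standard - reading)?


Correction = standard - reading
= 97.89 - 102.23
= -4.3400

-4.3400


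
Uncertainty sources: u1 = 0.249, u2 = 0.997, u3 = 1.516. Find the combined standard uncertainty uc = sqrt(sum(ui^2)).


uc = sqrt(0.249^2 + 0.997^2 + 1.516^2)
uc = sqrt(3.354266)
uc = 1.8315

1.8315


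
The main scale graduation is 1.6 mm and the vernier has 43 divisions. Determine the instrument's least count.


LC = MSD / n_div
= 1.6 / 43
= 0.0372

0.0372


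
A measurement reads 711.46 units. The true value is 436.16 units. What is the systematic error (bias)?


Systematic error = measured - true
= 711.46 - 436.16
= 275.3000

275.3000


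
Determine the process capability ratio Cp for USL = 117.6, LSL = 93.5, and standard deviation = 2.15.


Cp = (USL - LSL) / (6 * sigma)
= (117.6 - 93.5) / (6 * 2.15)
= 24.1000 / 12.9000
= 1.8682

1.8682


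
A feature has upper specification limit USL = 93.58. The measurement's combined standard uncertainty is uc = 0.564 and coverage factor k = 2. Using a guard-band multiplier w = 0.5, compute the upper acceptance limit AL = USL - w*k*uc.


U = k * uc = 2 * 0.564 = 1.128
guard band g = w * U = 0.5 * 1.128 = 0.564
AL = USL - g = 93.58 - 0.564
AL = 93.0160

93.0160


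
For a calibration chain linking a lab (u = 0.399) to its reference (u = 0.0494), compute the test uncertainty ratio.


TUR = u_lab / u_ref
= 0.399 / 0.0494
= 8.0769

8.0769


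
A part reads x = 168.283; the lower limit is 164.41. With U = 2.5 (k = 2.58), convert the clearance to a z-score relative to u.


u = U / k = 2.5 / 2.58 = 0.96899225
margin = |LSL - x| = |164.41 - 168.283| = 3.873
z = margin / u = 3.873 / 0.96899225
z = 3.9969

3.9969


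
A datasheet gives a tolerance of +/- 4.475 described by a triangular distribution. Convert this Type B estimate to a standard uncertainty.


u_B = half_width / sqrt(6)
u_B = 4.475 / 2.4494897
u_B = 1.8269

1.8269


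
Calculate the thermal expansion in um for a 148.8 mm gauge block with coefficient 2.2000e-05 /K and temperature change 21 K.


dL = L * alpha * dT
= 148.8 * 2.2000e-05 * 21
= 0.0687456 mm
dL_um = 0.0687456 * 1000 = 68.7456 um

68.7456


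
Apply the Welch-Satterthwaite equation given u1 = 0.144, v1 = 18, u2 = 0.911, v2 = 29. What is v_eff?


uc = sqrt(u1^2 + u2^2) = sqrt(0.144^2 + 0.911^2) = 0.92231069
v_eff = uc^4 / (u1^4/v1 + u2^4/v2)
= 0.92231069^4 / (0.144^4/18 + 0.911^4/29)
= 0.72361735 / 0.023774538
v_eff = 30.4367

30.4367


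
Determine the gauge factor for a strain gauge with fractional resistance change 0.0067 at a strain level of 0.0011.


GF = (dR/R) / epsilon
= 0.0067 / 0.0011
= 6.0909

6.0909


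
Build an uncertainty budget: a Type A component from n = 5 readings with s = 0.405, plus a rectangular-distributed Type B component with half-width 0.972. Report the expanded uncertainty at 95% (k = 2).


u_A = s / sqrt(n) = 0.405 / sqrt(5) = 0.18112151
u_B = half_width / sqrt(3) = 0.972 / sqrt(3) = 0.56118446
uc = sqrt(u_A^2 + u_B^2) = sqrt(0.18112151^2 + 0.56118446^2) = 0.5896889
U = k * uc = 2 * 0.5896889
U = 1.1794

1.1794


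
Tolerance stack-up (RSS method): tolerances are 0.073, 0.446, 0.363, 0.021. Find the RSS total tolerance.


RSS = sqrt(0.073^2 + 0.446^2 + 0.363^2 + 0.021^2)
= sqrt(0.336455)
= 0.5800

0.5800


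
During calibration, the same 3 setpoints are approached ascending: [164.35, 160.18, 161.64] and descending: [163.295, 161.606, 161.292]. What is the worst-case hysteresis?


|164.35 - 163.295| = 1.0550
|160.18 - 161.606| = 1.4260
|161.64 - 161.292| = 0.3480
hysteresis = max(diffs) = 1.4260

1.4260


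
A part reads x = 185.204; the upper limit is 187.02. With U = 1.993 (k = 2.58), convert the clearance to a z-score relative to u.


u = U / k = 1.993 / 2.58 = 0.77248062
margin = |USL - x| = |187.02 - 185.204| = 1.816
z = margin / u = 1.816 / 0.77248062
z = 2.3509

2.3509


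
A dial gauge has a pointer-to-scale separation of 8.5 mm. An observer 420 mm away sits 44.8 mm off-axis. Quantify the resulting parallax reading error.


error = h * offset / d
= 8.5 * 44.8 / 420
= 0.9067

0.9067


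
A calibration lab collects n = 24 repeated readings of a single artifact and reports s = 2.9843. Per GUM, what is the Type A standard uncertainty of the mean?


u_A = s / sqrt(n)
u_A = 2.9843 / sqrt(24)
u_A = 2.9843 / 4.8989795
u_A = 0.6092

0.6092


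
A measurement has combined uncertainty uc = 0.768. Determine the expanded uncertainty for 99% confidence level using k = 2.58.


U = k * uc
U = 2.58 * 0.768
U = 1.9814

1.9814


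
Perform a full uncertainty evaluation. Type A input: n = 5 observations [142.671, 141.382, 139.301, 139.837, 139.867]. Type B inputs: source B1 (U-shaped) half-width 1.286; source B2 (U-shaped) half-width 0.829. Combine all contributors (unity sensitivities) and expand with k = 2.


mean = (142.671 + 141.382 + 139.301 + 139.837 + 139.867) / 5 = 140.6116
s = sqrt(sum((x - mean)^2)/(n-1)) = 1.3880518
u_A = s / sqrt(n) = 1.3880518 / sqrt(5) = 0.62075564
u_B1 = 1.286 / sqrt(2) = 0.90933932
u_B2 = 0.829 / sqrt(2) = 0.58619152
uc = sqrt(0.62075564^2 + 0.90933932^2 + 0.58619152^2) = 1.2473396
U = k * uc = 2 * 1.2473396
U = 2.4947

2.4947


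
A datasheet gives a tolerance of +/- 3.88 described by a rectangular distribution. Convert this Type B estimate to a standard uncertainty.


u_B = half_width / sqrt(3)
u_B = 3.88 / 1.7320508
u_B = 2.2401

2.2401


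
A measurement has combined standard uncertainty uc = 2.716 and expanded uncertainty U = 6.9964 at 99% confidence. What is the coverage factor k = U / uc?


k = U / uc
k = 6.9964 / 2.716
k = 2.576

2.576


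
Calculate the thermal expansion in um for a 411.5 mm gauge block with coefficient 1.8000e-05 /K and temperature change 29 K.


dL = L * alpha * dT
= 411.5 * 1.8000e-05 * 29
= 0.2148030 mm
dL_um = 0.2148030 * 1000 = 214.8030 um

214.8030


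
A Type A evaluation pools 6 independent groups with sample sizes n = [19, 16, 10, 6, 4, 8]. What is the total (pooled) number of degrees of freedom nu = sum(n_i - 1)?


nu = sum_i (n_i - 1)
nu = ((19 - 1) + (16 - 1) + (10 - 1) + (6 - 1) + (4 - 1) + (8 - 1))
nu = 18 + 15 + 9 + 5 + 3 + 7
nu = 57

57


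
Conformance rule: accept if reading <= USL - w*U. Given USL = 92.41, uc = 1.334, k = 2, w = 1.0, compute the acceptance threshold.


U = k * uc = 2 * 1.334 = 2.668
guard band g = w * U = 1.0 * 2.668 = 2.668
AL = USL - g = 92.41 - 2.668
AL = 89.7420

89.7420


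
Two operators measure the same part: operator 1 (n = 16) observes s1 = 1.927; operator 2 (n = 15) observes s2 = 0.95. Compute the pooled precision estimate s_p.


s_p = sqrt(((n1-1)*s1^2 + (n2-1)*s2^2) / (n1+n2-2))
numerator = (16-1)*1.927^2 + (15-1)*0.95^2 = 55.699935 + 12.635 = 68.334935
denominator = 16 + 15 - 2 = 29
s_p^2 = 68.334935 / 29 = 2.3563771
s_p = sqrt(2.3563771) = 1.5350

1.5350


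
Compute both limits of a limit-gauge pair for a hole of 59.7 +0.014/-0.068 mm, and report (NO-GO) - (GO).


GO = nominal - lower_tol (smallest hole = maximum material condition)
GO = 59.7 - 0.068 = 59.632
NO-GO = nominal + upper_tol (largest hole = least material condition)
NO-GO = 59.7 + 0.014 = 59.714
spread = NO-GO - GO = 59.714 - 59.632 = 0.0820

0.0820


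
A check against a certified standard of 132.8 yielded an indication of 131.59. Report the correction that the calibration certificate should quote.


Correction = standard - reading
= 132.8 - 131.59
= 1.2100

1.2100


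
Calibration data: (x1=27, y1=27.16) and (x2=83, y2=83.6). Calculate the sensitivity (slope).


slope = (y2 - y1) / (x2 - x1)
= (83.6 - 27.16) / (83 - 27)
= 56.4400 / 56
= 1.0079

1.0079


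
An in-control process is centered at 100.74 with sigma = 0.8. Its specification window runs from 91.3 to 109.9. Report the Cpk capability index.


Cpu = (USL - mean) / (3*sigma) = (109.9 - 100.74) / (3*0.8) = 3.8167
Cpl = (mean - LSL) / (3*sigma) = (100.74 - 91.3) / (3*0.8) = 3.9333
Cpk = min(Cpu, Cpl) = 3.8167

3.8167


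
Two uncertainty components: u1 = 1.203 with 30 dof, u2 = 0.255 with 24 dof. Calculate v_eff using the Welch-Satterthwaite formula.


uc = sqrt(u1^2 + u2^2) = sqrt(1.203^2 + 0.255^2) = 1.2297292
v_eff = uc^4 / (u1^4/v1 + u2^4/v2)
= 1.2297292^4 / (1.203^4/30 + 0.255^4/24)
= 2.2868514 / 0.069989973
v_eff = 32.6740

32.6740


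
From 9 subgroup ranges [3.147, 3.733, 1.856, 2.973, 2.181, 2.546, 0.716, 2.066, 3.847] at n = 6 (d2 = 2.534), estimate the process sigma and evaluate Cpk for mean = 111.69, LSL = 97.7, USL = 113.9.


R_bar = (3.147 + 3.733 + 1.856 + 2.973 + 2.181 + 2.546 + 0.716 + 2.066 + 3.847) / 9 = 2.5627778
sigma = R_bar / d2 = 2.5627778 / 2.534 = 1.0113567
Cp = (USL - LSL)/(6*sigma) = (113.9 - 97.7)/(6*1.0113567) = 2.6697
Cpu = (113.9 - 111.69)/(3*1.0113567) = 0.7284
Cpl = (111.69 - 97.7)/(3*1.0113567) = 4.6110
Cpk = min(Cpu, Cpl) = 0.7284

0.7284


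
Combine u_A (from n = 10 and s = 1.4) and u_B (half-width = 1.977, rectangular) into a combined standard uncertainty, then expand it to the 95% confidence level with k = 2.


u_A = s / sqrt(n) = 1.4 / sqrt(10) = 0.44271887
u_B = half_width / sqrt(3) = 1.977 / sqrt(3) = 1.1414215
uc = sqrt(u_A^2 + u_B^2) = sqrt(0.44271887^2 + 1.1414215^2) = 1.2242725
U = k * uc = 2 * 1.2242725
U = 2.4485

2.4485


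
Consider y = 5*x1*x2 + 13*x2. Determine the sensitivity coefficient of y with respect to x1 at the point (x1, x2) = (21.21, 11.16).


y = 5*x1*x2 + 13*x2
dy/dx1 = 5*x2
Evaluate at x2 = 11.16: c1 = 5 * 11.16
c1 = 55.8000

55.8000


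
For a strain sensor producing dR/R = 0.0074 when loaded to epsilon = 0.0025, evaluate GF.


GF = (dR/R) / epsilon
= 0.0074 / 0.0025
= 2.9600

2.9600


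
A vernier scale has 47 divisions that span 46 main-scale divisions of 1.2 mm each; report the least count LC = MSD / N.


LC = MSD / n_div
= 1.2 / 47
= 0.0255

0.0255


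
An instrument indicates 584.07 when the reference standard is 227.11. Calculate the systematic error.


Systematic error = measured - true
= 584.07 - 227.11
= 356.9600

356.9600


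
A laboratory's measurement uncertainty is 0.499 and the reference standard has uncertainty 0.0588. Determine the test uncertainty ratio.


TUR = u_lab / u_ref
= 0.499 / 0.0588
= 8.4864

8.4864


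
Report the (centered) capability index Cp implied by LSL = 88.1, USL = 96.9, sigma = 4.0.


Cp = (USL - LSL) / (6 * sigma)
= (96.9 - 88.1) / (6 * 4.0)
= 8.8000 / 24.0000
= 0.3667

0.3667


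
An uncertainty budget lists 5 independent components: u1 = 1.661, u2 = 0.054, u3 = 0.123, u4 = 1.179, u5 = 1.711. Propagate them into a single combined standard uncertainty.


uc = sqrt(1.661^2 + 0.054^2 + 0.123^2 + 1.179^2 + 1.711^2)
uc = sqrt(7.094528)
uc = 2.6636

2.6636


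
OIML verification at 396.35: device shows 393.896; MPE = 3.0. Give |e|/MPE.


e = indication - reference = 393.896 - 396.35 = -2.4540
|e| = 2.4540
ratio = |e| / MPE = 2.4540 / 3.0
ratio = 0.8180

0.8180


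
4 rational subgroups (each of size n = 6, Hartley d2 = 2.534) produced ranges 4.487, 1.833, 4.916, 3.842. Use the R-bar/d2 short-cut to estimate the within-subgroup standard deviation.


R_bar = (4.487 + 1.833 + 4.916 + 3.842) / 4
R_bar = 15.078 / 4 = 3.7695
sigma_hat = R_bar / d2 = 3.7695 / 2.534 = 1.4876

1.4876


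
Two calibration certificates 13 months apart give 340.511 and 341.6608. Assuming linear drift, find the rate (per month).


rate = (v2 - v1) / months
= (341.6608 - 340.511) / 13
= 1.1498 / 13
= 0.0884

0.0884


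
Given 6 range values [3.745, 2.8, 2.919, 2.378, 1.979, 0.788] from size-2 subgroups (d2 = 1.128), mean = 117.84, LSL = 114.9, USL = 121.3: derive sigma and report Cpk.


R_bar = (3.745 + 2.8 + 2.919 + 2.378 + 1.979 + 0.788) / 6 = 2.4348333
sigma = R_bar / d2 = 2.4348333 / 1.128 = 2.1585402
Cp = (USL - LSL)/(6*sigma) = (121.3 - 114.9)/(6*2.1585402) = 0.4942
Cpu = (121.3 - 117.84)/(3*2.1585402) = 0.5343
Cpl = (117.84 - 114.9)/(3*2.1585402) = 0.4540
Cpk = min(Cpu, Cpl) = 0.4540

0.4540


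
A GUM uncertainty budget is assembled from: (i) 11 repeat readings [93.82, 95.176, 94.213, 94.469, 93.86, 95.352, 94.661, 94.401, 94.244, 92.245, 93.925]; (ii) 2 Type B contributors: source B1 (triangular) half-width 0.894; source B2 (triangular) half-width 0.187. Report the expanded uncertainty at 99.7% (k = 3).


mean = (93.82 + 95.176 + 94.213 + 94.469 + 93.86 + 95.352 + 94.661 + 94.401 + 94.244 + 92.245 + 93.925) / 11 = 94.21509091
s = sqrt(sum((x - mean)^2)/(n-1)) = 0.82232675
u_A = s / sqrt(n) = 0.82232675 / sqrt(11) = 0.24794084
u_B1 = 0.894 / sqrt(6) = 0.36497397
u_B2 = 0.187 / sqrt(6) = 0.07634243
uc = sqrt(0.24794084^2 + 0.36497397^2 + 0.07634243^2) = 0.44778212
U = k * uc = 3 * 0.44778212
U = 1.3433

1.3433


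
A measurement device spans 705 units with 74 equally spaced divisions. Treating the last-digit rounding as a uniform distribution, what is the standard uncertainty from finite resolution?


resolution = range / divisions
resolution = 705 / 74 = 9.527027
u_res = resolution / (2*sqrt(3))
u_res = 9.527027 / 3.4641016
u_res = 2.7502

2.7502


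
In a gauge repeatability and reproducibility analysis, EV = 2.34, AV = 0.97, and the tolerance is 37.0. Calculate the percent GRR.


GRR = sqrt(EV^2 + AV^2) = sqrt(2.34^2 + 0.97^2) = 2.5330811
%GRR = GRR / tol * 100 = 2.5330811 / 37.0 * 100
%GRR = 6.8462

6.8462


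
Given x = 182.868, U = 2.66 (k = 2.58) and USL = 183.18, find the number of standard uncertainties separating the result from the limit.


u = U / k = 2.66 / 2.58 = 1.0310078
margin = |USL - x| = |183.18 - 182.868| = 0.312
z = margin / u = 0.312 / 1.0310078
z = 0.3026

0.3026


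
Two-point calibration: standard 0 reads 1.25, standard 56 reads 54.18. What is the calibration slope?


slope = (y2 - y1) / (x2 - x1)
= (54.18 - 1.25) / (56 - 0)
= 52.9300 / 56
= 0.9452

0.9452


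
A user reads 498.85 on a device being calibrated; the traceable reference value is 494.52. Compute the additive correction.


Correction = standard - reading
= 494.52 - 498.85
= -4.3300

-4.3300


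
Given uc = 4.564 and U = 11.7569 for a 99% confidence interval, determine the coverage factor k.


k = U / uc
k = 11.7569 / 4.564
k = 2.576

2.576


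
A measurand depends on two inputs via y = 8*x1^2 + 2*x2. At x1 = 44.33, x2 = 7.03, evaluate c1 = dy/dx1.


y = 8*x1^2 + 2*x2
dy/dx1 = 2*8*x1
Evaluate at x1 = 44.33: c1 = 16 * 44.33
c1 = 709.2800

709.2800


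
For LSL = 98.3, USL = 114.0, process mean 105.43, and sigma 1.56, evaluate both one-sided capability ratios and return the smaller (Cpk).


Cpu = (USL - mean) / (3*sigma) = (114.0 - 105.43) / (3*1.56) = 1.8312
Cpl = (mean - LSL) / (3*sigma) = (105.43 - 98.3) / (3*1.56) = 1.5235
Cpk = min(Cpu, Cpl) = 1.5235

1.5235


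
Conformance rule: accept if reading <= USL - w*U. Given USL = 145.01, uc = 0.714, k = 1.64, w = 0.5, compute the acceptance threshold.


U = k * uc = 1.64 * 0.714 = 1.17096
guard band g = w * U = 0.5 * 1.17096 = 0.58548
AL = USL - g = 145.01 - 0.58548
AL = 144.4245

144.4245


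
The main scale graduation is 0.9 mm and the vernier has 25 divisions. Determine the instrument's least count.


LC = MSD / n_div
= 0.9 / 25
= 0.0360

0.0360


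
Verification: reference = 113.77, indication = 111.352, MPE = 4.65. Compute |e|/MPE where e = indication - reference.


e = indication - reference = 111.352 - 113.77 = -2.4180
|e| = 2.4180
ratio = |e| / MPE = 2.4180 / 4.65
ratio = 0.5200

0.5200


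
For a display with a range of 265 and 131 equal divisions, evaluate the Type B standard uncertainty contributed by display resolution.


resolution = range / divisions
resolution = 265 / 131 = 2.0229008
u_res = resolution / (2*sqrt(3))
u_res = 2.0229008 / 3.4641016
u_res = 0.5840

0.5840


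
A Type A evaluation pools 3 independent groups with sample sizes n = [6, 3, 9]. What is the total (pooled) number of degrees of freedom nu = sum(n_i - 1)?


nu = sum_i (n_i - 1)
nu = ((6 - 1) + (3 - 1) + (9 - 1))
nu = 5 + 2 + 8
nu = 15

15


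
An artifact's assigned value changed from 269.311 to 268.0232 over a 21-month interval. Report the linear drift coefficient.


rate = (v2 - v1) / months
= (268.0232 - 269.311) / 21
= -1.2878 / 21
= -0.0613

-0.0613


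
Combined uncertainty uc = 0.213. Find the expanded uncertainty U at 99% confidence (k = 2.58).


U = k * uc
U = 2.58 * 0.213
U = 0.5495

0.5495


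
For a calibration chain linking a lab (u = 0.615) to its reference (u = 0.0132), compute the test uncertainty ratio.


TUR = u_lab / u_ref
= 0.615 / 0.0132
= 46.5909

46.5909


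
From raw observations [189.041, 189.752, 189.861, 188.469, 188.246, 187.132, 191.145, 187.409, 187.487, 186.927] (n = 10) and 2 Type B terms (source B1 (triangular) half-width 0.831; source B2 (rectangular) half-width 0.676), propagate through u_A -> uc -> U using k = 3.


mean = (189.041 + 189.752 + 189.861 + 188.469 + 188.246 + 187.132 + 191.145 + 187.409 + 187.487 + 186.927) / 10 = 188.5469
s = sqrt(sum((x - mean)^2)/(n-1)) = 1.3870118
u_A = s / sqrt(n) = 1.3870118 / sqrt(10) = 0.43861164
u_B1 = 0.831 / sqrt(6) = 0.33925433
u_B2 = 0.676 / sqrt(3) = 0.39028878
uc = sqrt(0.43861164^2 + 0.33925433^2 + 0.39028878^2) = 0.67808481
U = k * uc = 3 * 0.67808481
U = 2.0343

2.0343


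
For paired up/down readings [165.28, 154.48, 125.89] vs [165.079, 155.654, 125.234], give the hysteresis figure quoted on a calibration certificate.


|165.28 - 165.079| = 0.2010
|154.48 - 155.654| = 1.1740
|125.89 - 125.234| = 0.6560
hysteresis = max(diffs) = 1.1740

1.1740


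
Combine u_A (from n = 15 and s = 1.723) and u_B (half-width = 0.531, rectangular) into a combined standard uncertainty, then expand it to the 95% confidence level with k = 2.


u_A = s / sqrt(n) = 1.723 / sqrt(15) = 0.44487669
u_B = half_width / sqrt(3) = 0.531 / sqrt(3) = 0.30657299
uc = sqrt(u_A^2 + u_B^2) = sqrt(0.44487669^2 + 0.30657299^2) = 0.5402798
U = k * uc = 2 * 0.5402798
U = 1.0806

1.0806


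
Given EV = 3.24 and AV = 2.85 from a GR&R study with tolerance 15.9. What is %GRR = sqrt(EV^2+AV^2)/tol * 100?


GRR = sqrt(EV^2 + AV^2) = sqrt(3.24^2 + 2.85^2) = 4.3151014
%GRR = GRR / tol * 100 = 4.3151014 / 15.9 * 100
%GRR = 27.1390

27.1390


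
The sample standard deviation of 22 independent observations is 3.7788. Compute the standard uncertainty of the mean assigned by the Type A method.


u_A = s / sqrt(n)
u_A = 3.7788 / sqrt(22)
u_A = 3.7788 / 4.6904158
u_A = 0.8056

0.8056


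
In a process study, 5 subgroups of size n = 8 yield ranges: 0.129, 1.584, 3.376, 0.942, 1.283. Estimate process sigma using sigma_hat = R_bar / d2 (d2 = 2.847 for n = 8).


R_bar = (0.129 + 1.584 + 3.376 + 0.942 + 1.283) / 5
R_bar = 7.314 / 5 = 1.4628
sigma_hat = R_bar / d2 = 1.4628 / 2.847 = 0.5138

0.5138


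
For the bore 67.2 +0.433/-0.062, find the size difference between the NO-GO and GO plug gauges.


GO = nominal - lower_tol (smallest hole = maximum material condition)
GO = 67.2 - 0.062 = 67.138
NO-GO = nominal + upper_tol (largest hole = least material condition)
NO-GO = 67.2 + 0.433 = 67.633
spread = NO-GO - GO = 67.633 - 67.138 = 0.4950

0.4950


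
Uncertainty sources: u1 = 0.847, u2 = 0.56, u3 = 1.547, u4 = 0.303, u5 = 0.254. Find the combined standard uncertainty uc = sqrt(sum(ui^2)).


uc = sqrt(0.847^2 + 0.56^2 + 1.547^2 + 0.303^2 + 0.254^2)
uc = sqrt(3.580543)
uc = 1.8922

1.8922


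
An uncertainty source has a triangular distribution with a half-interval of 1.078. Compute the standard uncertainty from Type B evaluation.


u_B = half_width / sqrt(6)
u_B = 1.078 / 2.4494897
u_B = 0.4401

0.4401


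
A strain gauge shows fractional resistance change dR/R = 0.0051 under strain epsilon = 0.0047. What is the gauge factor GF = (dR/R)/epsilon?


GF = (dR/R) / epsilon
= 0.0051 / 0.0047
= 1.0851

1.0851


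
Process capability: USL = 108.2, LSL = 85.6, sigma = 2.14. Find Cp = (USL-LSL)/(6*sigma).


Cp = (USL - LSL) / (6 * sigma)
= (108.2 - 85.6) / (6 * 2.14)
= 22.6000 / 12.8400
= 1.7601

1.7601


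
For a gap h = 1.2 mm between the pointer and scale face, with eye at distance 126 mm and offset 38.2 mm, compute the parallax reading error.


error = h * offset / d
= 1.2 * 38.2 / 126
= 0.3638

0.3638


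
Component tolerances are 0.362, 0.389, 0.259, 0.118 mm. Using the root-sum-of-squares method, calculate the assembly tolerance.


RSS = sqrt(0.362^2 + 0.389^2 + 0.259^2 + 0.118^2)
= sqrt(0.36337)
= 0.6028

0.6028


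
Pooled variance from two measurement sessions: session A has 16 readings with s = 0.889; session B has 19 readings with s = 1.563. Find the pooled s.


s_p = sqrt(((n1-1)*s1^2 + (n2-1)*s2^2) / (n1+n2-2))
numerator = (16-1)*0.889^2 + (19-1)*1.563^2 = 11.854815 + 43.973442 = 55.828257
denominator = 16 + 19 - 2 = 33
s_p^2 = 55.828257 / 33 = 1.6917654
s_p = sqrt(1.6917654) = 1.3007

1.3007


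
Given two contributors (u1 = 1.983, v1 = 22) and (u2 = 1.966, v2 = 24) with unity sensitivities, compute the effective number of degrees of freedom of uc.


uc = sqrt(u1^2 + u2^2) = sqrt(1.983^2 + 1.966^2) = 2.7923906
v_eff = uc^4 / (u1^4/v1 + u2^4/v2)
= 2.7923906^4 / (1.983^4/22 + 1.966^4/24)
= 60.800153 / 1.3253352
v_eff = 45.8753

45.8753


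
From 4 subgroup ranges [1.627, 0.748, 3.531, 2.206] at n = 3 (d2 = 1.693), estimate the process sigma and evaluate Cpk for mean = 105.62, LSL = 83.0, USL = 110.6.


R_bar = (1.627 + 0.748 + 3.531 + 2.206) / 4 = 2.028
sigma = R_bar / d2 = 2.028 / 1.693 = 1.1978736
Cp = (USL - LSL)/(6*sigma) = (110.6 - 83.0)/(6*1.1978736) = 3.8401
Cpu = (110.6 - 105.62)/(3*1.1978736) = 1.3858
Cpl = (105.62 - 83.0)/(3*1.1978736) = 6.2945
Cpk = min(Cpu, Cpl) = 1.3858

1.3858


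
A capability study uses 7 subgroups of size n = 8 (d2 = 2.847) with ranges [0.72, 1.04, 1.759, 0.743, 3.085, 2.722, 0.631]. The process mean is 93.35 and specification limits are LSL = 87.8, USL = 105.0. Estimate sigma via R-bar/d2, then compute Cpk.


R_bar = (0.72 + 1.04 + 1.759 + 0.743 + 3.085 + 2.722 + 0.631) / 7 = 1.5285714
sigma = R_bar / d2 = 1.5285714 / 2.847 = 0.53690601
Cp = (USL - LSL)/(6*sigma) = (105.0 - 87.8)/(6*0.53690601) = 5.3392
Cpu = (105.0 - 93.35)/(3*0.53690601) = 7.2328
Cpl = (93.35 - 87.8)/(3*0.53690601) = 3.4457
Cpk = min(Cpu, Cpl) = 3.4457

3.4457


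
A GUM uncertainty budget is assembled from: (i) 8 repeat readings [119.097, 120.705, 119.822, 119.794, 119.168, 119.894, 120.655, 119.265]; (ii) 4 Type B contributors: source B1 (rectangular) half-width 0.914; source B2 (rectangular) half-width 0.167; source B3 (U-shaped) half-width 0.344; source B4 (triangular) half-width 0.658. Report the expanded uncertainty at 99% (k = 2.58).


mean = (119.097 + 120.705 + 119.822 + 119.794 + 119.168 + 119.894 + 120.655 + 119.265) / 8 = 119.8
s = sqrt(sum((x - mean)^2)/(n-1)) = 0.62555849
u_A = s / sqrt(n) = 0.62555849 / sqrt(8) = 0.22116833
u_B1 = 0.914 / sqrt(3) = 0.52769815
u_B2 = 0.167 / sqrt(3) = 0.096417495
u_B3 = 0.344 / sqrt(2) = 0.24324473
u_B4 = 0.658 / sqrt(6) = 0.26862738
uc = sqrt(0.22116833^2 + 0.52769815^2 + 0.096417495^2 + 0.24324473^2 + 0.26862738^2) = 0.68410947
U = k * uc = 2.58 * 0.68410947
U = 1.7650

1.7650


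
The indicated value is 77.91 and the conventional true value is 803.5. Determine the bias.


Systematic error = measured - true
= 77.91 - 803.5
= -725.5900

-725.5900


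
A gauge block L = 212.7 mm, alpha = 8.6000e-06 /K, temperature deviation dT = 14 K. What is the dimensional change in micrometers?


dL = L * alpha * dT
= 212.7 * 8.6000e-06 * 14
= 0.0256091 mm
dL_um = 0.0256091 * 1000 = 25.6091 um

25.6091


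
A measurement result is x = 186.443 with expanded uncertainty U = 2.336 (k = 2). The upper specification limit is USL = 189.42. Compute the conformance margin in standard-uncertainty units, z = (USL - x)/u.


u = U / k = 2.336 / 2 = 1.168
margin = |USL - x| = |189.42 - 186.443| = 2.977
z = margin / u = 2.977 / 1.168
z = 2.5488

2.5488


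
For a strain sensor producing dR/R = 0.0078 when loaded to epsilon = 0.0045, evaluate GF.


GF = (dR/R) / epsilon
= 0.0078 / 0.0045
= 1.7333

1.7333


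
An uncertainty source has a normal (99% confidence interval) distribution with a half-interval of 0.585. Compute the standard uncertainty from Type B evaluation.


u_B = half_width / 2.576
u_B = 0.585 / 2.576
u_B = 0.2271

0.2271


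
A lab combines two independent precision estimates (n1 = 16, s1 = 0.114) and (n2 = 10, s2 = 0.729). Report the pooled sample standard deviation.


s_p = sqrt(((n1-1)*s1^2 + (n2-1)*s2^2) / (n1+n2-2))
numerator = (16-1)*0.114^2 + (10-1)*0.729^2 = 0.19494 + 4.782969 = 4.977909
denominator = 16 + 10 - 2 = 24
s_p^2 = 4.977909 / 24 = 0.20741288
s_p = sqrt(0.20741288) = 0.4554

0.4554


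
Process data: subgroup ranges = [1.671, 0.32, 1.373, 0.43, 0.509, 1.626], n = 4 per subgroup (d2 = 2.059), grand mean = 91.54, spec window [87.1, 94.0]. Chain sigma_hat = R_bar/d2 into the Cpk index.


R_bar = (1.671 + 0.32 + 1.373 + 0.43 + 0.509 + 1.626) / 6 = 0.98816667
sigma = R_bar / d2 = 0.98816667 / 2.059 = 0.47992553
Cp = (USL - LSL)/(6*sigma) = (94.0 - 87.1)/(6*0.47992553) = 2.3962
Cpu = (94.0 - 91.54)/(3*0.47992553) = 1.7086
Cpl = (91.54 - 87.1)/(3*0.47992553) = 3.0838
Cpk = min(Cpu, Cpl) = 1.7086

1.7086


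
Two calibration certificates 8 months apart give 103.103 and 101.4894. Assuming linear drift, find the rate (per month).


rate = (v2 - v1) / months
= (101.4894 - 103.103) / 8
= -1.6136 / 8
= -0.2017

-0.2017


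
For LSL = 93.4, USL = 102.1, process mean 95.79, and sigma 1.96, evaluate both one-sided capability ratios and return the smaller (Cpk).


Cpu = (USL - mean) / (3*sigma) = (102.1 - 95.79) / (3*1.96) = 1.0731
Cpl = (mean - LSL) / (3*sigma) = (95.79 - 93.4) / (3*1.96) = 0.4065
Cpk = min(Cpu, Cpl) = 0.4065

0.4065


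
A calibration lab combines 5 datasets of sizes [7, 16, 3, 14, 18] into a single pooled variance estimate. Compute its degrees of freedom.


nu = sum_i (n_i - 1)
nu = ((7 - 1) + (16 - 1) + (3 - 1) + (14 - 1) + (18 - 1))
nu = 6 + 15 + 2 + 13 + 17
nu = 53

53


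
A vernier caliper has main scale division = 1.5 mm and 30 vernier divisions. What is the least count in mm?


LC = MSD / n_div
= 1.5 / 30
= 0.0500

0.0500


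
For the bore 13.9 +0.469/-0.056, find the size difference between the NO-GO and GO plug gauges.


GO = nominal - lower_tol (smallest hole = maximum material condition)
GO = 13.9 - 0.056 = 13.844
NO-GO = nominal + upper_tol (largest hole = least material condition)
NO-GO = 13.9 + 0.469 = 14.369
spread = NO-GO - GO = 14.369 - 13.844 = 0.5250

0.5250


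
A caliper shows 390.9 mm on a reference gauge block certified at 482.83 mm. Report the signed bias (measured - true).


Systematic error = measured - true
= 390.9 - 482.83
= -91.9300

-91.9300


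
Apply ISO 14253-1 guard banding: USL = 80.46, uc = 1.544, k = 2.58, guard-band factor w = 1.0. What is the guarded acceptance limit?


U = k * uc = 2.58 * 1.544 = 3.98352
guard band g = w * U = 1.0 * 3.98352 = 3.98352
AL = USL - g = 80.46 - 3.98352
AL = 76.4765

76.4765


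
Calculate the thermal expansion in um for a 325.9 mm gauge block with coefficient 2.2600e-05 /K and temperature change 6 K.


dL = L * alpha * dT
= 325.9 * 2.2600e-05 * 6
= 0.0441920 mm
dL_um = 0.0441920 * 1000 = 44.1920 um

44.1920


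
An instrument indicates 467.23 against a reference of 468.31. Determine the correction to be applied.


Correction = standard - reading
= 468.31 - 467.23
= 1.0800

1.0800


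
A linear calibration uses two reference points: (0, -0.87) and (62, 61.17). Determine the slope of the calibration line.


slope = (y2 - y1) / (x2 - x1)
= (61.17 - -0.87) / (62 - 0)
= 62.0400 / 62
= 1.0006

1.0006


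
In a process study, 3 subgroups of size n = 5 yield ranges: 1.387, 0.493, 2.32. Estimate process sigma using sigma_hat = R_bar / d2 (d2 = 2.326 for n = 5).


R_bar = (1.387 + 0.493 + 2.32) / 3
R_bar = 4.2 / 3 = 1.4
sigma_hat = R_bar / d2 = 1.4 / 2.326 = 0.6019

0.6019


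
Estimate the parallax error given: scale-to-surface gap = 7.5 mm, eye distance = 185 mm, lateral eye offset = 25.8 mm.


error = h * offset / d
= 7.5 * 25.8 / 185
= 1.0459

1.0459


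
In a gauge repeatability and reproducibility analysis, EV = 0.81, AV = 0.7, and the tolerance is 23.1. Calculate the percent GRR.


GRR = sqrt(EV^2 + AV^2) = sqrt(0.81^2 + 0.7^2) = 1.0705606
%GRR = GRR / tol * 100 = 1.0705606 / 23.1 * 100
%GRR = 4.6345

4.6345


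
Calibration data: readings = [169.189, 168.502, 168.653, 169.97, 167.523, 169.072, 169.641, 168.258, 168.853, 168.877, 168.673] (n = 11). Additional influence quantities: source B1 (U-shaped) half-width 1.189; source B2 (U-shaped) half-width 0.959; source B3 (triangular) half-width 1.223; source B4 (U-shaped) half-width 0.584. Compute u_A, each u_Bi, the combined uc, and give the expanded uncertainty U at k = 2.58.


mean = (169.189 + 168.502 + 168.653 + 169.97 + 167.523 + 169.072 + 169.641 + 168.258 + 168.853 + 168.877 + 168.673) / 11 = 168.8373636
s = sqrt(sum((x - mean)^2)/(n-1)) = 0.6592346
u_A = s / sqrt(n) = 0.6592346 / sqrt(11) = 0.19876671
u_B1 = 1.189 / sqrt(2) = 0.84074996
u_B2 = 0.959 / sqrt(2) = 0.6781154
u_B3 = 1.223 / sqrt(6) = 0.49928766
u_B4 = 0.584 / sqrt(2) = 0.41295036
uc = sqrt(0.19876671^2 + 0.84074996^2 + 0.6781154^2 + 0.49928766^2 + 0.41295036^2) = 1.275157
U = k * uc = 2.58 * 1.275157
U = 3.2899

3.2899


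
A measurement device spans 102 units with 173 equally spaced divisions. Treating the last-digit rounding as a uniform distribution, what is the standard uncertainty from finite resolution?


resolution = range / divisions
resolution = 102 / 173 = 0.58959538
u_res = resolution / (2*sqrt(3))
u_res = 0.58959538 / 3.4641016
u_res = 0.1702

0.1702


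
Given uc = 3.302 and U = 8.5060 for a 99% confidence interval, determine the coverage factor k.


k = U / uc
k = 8.5060 / 3.302
k = 2.576

2.576


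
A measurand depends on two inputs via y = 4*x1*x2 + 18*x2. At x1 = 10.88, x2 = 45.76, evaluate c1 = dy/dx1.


y = 4*x1*x2 + 18*x2
dy/dx1 = 4*x2
Evaluate at x2 = 45.76: c1 = 4 * 45.76
c1 = 183.0400

183.0400


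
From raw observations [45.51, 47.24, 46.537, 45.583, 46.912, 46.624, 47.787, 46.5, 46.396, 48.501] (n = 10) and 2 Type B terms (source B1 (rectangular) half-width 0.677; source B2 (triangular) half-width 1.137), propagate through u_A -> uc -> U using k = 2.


mean = (45.51 + 47.24 + 46.537 + 45.583 + 46.912 + 46.624 + 47.787 + 46.5 + 46.396 + 48.501) / 10 = 46.759
s = sqrt(sum((x - mean)^2)/(n-1)) = 0.91623954
u_A = s / sqrt(n) = 0.91623954 / sqrt(10) = 0.28974038
u_B1 = 0.677 / sqrt(3) = 0.39086613
u_B2 = 1.137 / sqrt(6) = 0.46417831
uc = sqrt(0.28974038^2 + 0.39086613^2 + 0.46417831^2) = 0.67244875
U = k * uc = 2 * 0.67244875
U = 1.3449

1.3449


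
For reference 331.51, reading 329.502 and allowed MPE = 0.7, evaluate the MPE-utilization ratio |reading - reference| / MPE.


e = indication - reference = 329.502 - 331.51 = -2.0080
|e| = 2.0080
ratio = |e| / MPE = 2.0080 / 0.7
ratio = 2.8686

2.8686


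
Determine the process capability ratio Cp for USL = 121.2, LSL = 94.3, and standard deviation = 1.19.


Cp = (USL - LSL) / (6 * sigma)
= (121.2 - 94.3) / (6 * 1.19)
= 26.9000 / 7.1400
= 3.7675

3.7675


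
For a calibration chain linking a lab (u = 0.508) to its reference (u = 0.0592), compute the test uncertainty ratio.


TUR = u_lab / u_ref
= 0.508 / 0.0592
= 8.5811

8.5811


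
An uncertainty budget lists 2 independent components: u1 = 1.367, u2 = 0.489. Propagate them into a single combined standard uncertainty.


uc = sqrt(1.367^2 + 0.489^2)
uc = sqrt(2.10781)
uc = 1.4518

1.4518


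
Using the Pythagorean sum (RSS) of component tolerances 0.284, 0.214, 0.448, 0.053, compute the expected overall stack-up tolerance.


RSS = sqrt(0.284^2 + 0.214^2 + 0.448^2 + 0.053^2)
= sqrt(0.329965)
= 0.5744

0.5744


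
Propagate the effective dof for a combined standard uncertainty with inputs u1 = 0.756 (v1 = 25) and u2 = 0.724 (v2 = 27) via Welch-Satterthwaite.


uc = sqrt(u1^2 + u2^2) = sqrt(0.756^2 + 0.724^2) = 1.0467626
v_eff = uc^4 / (u1^4/v1 + u2^4/v2)
= 1.0467626^4 / (0.756^4/25 + 0.724^4/27)
= 1.2005847 / 0.02324245
v_eff = 51.6548

51.6548


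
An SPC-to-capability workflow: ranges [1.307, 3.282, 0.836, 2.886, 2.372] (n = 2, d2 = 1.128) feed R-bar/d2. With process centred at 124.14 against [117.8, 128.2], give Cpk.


R_bar = (1.307 + 3.282 + 0.836 + 2.886 + 2.372) / 5 = 2.1366
sigma = R_bar / d2 = 2.1366 / 1.128 = 1.8941489
Cp = (USL - LSL)/(6*sigma) = (128.2 - 117.8)/(6*1.8941489) = 0.9151
Cpu = (128.2 - 124.14)/(3*1.8941489) = 0.7145
Cpl = (124.14 - 117.8)/(3*1.8941489) = 1.1157
Cpk = min(Cpu, Cpl) = 0.7145

0.7145


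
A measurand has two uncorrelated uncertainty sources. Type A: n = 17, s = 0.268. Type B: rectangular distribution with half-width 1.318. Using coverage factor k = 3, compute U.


u_A = s / sqrt(n) = 0.268 / sqrt(17) = 0.064999548
u_B = half_width / sqrt(3) = 1.318 / sqrt(3) = 0.76094765
uc = sqrt(u_A^2 + u_B^2) = sqrt(0.064999548^2 + 0.76094765^2) = 0.76371871
U = k * uc = 3 * 0.76371871
U = 2.2912

2.2912


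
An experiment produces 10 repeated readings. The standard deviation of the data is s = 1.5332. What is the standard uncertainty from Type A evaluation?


u_A = s / sqrt(n)
u_A = 1.5332 / sqrt(10)
u_A = 1.5332 / 3.1622777
u_A = 0.4848

0.4848


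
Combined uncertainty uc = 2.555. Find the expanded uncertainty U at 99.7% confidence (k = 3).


U = k * uc
U = 3 * 2.555
U = 7.6650

7.6650


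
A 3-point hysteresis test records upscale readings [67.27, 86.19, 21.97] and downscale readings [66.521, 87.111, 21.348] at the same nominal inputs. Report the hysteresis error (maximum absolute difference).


|67.27 - 66.521| = 0.7490
|86.19 - 87.111| = 0.9210
|21.97 - 21.348| = 0.6220
hysteresis = max(diffs) = 0.9210

0.9210


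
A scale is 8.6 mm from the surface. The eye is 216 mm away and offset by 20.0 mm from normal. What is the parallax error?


error = h * offset / d
= 8.6 * 20.0 / 216
= 0.7963

0.7963


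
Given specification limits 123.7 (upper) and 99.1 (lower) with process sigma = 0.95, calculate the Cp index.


Cp = (USL - LSL) / (6 * sigma)
= (123.7 - 99.1) / (6 * 0.95)
= 24.6000 / 5.7000
= 4.3158

4.3158


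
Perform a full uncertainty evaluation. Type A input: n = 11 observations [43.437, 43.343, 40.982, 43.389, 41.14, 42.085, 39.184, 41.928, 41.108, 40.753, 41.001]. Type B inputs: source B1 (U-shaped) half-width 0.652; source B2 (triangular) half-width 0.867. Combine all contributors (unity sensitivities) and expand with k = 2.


mean = (43.437 + 43.343 + 40.982 + 43.389 + 41.14 + 42.085 + 39.184 + 41.928 + 41.108 + 40.753 + 41.001) / 11 = 41.66818182
s = sqrt(sum((x - mean)^2)/(n-1)) = 1.328671
u_A = s / sqrt(n) = 1.328671 / sqrt(11) = 0.40060938
u_B1 = 0.652 / sqrt(2) = 0.46103362
u_B2 = 0.867 / sqrt(6) = 0.35395127
uc = sqrt(0.40060938^2 + 0.46103362^2 + 0.35395127^2) = 0.70591882
U = k * uc = 2 * 0.70591882
U = 1.4118

1.4118


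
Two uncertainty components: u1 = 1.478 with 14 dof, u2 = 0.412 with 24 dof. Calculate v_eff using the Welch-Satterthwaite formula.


uc = sqrt(u1^2 + u2^2) = sqrt(1.478^2 + 0.412^2) = 1.5343494
v_eff = uc^4 / (u1^4/v1 + u2^4/v2)
= 1.5343494^4 / (1.478^4/14 + 0.412^4/24)
= 5.5423899 / 0.34205557
v_eff = 16.2032

16.2032


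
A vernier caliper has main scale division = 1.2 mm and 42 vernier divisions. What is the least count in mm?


LC = MSD / n_div
= 1.2 / 42
= 0.0286

0.0286


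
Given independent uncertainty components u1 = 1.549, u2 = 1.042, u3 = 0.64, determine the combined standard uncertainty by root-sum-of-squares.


uc = sqrt(1.549^2 + 1.042^2 + 0.64^2)
uc = sqrt(3.894765)
uc = 1.9735

1.9735


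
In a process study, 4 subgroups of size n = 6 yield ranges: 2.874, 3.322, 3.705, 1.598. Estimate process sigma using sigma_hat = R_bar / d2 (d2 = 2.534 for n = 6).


R_bar = (2.874 + 3.322 + 3.705 + 1.598) / 4
R_bar = 11.499 / 4 = 2.87475
sigma_hat = R_bar / d2 = 2.87475 / 2.534 = 1.1345

1.1345


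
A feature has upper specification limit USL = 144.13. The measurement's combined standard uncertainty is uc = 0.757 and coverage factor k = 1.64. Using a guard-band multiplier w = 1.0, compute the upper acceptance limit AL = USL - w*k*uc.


U = k * uc = 1.64 * 0.757 = 1.24148
guard band g = w * U = 1.0 * 1.24148 = 1.24148
AL = USL - g = 144.13 - 1.24148
AL = 142.8885

142.8885


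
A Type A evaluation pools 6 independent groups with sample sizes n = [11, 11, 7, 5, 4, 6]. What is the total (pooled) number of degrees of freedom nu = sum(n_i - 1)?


nu = sum_i (n_i - 1)
nu = ((11 - 1) + (11 - 1) + (7 - 1) + (5 - 1) + (4 - 1) + (6 - 1))
nu = 10 + 10 + 6 + 4 + 3 + 5
nu = 38

38


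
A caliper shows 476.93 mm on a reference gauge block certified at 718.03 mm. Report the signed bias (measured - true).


Systematic error = measured - true
= 476.93 - 718.03
= -241.1000

-241.1000


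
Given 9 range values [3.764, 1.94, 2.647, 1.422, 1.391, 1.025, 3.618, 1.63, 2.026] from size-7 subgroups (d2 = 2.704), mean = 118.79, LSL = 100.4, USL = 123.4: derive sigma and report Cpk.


R_bar = (3.764 + 1.94 + 2.647 + 1.422 + 1.391 + 1.025 + 3.618 + 1.63 + 2.026) / 9 = 2.1625556
sigma = R_bar / d2 = 2.1625556 / 2.704 = 0.79976169
Cp = (USL - LSL)/(6*sigma) = (123.4 - 100.4)/(6*0.79976169) = 4.7931
Cpu = (123.4 - 118.79)/(3*0.79976169) = 1.9214
Cpl = (118.79 - 100.4)/(3*0.79976169) = 7.6648
Cpk = min(Cpu, Cpl) = 1.9214

1.9214
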